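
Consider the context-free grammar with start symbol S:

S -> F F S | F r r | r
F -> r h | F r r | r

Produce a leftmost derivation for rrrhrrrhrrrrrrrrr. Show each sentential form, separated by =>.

S => FFS   [S -> F F S]
FFS => rFS   [F -> r]
rFS => rrS   [F -> r]
rrS => rrFFS   [S -> F F S]
rrFFS => rrFrrFS   [F -> F r r]
rrFrrFS => rrrhrrFS   [F -> r h]
rrrhrrFS => rrrhrrFrrS   [F -> F r r]
rrrhrrFrrS => rrrhrrrhrrS   [F -> r h]
rrrhrrrhrrS => rrrhrrrhrrFFS   [S -> F F S]
rrrhrrrhrrFFS => rrrhrrrhrrrFS   [F -> r]
rrrhrrrhrrrFS => rrrhrrrhrrrFrrS   [F -> F r r]
rrrhrrrhrrrFrrS => rrrhrrrhrrrFrrrrS   [F -> F r r]
rrrhrrrhrrrFrrrrS => rrrhrrrhrrrrrrrrS   [F -> r]
rrrhrrrhrrrrrrrrS => rrrhrrrhrrrrrrrrr   [S -> r]

S=>FFS=>rFS=>rrS=>rrFFS=>rrFrrFS=>rrrhrrFS=>rrrhrrFrrS=>rrrhrrrhrrS=>rrrhrrrhrrFFS=>rrrhrrrhrrrFS=>rrrhrrrhrrrFrrS=>rrrhrrrhrrrFrrrrS=>rrrhrrrhrrrrrrrrS=>rrrhrrrhrrrrrrrrr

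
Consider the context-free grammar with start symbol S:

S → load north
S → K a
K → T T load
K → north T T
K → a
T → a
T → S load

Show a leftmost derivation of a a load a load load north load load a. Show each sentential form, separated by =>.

S => K a => T T load a => S load T load a => K a load T load a => T T load a load T load a => a T load a load T load a => a a load a load T load a => a a load a load S load load a => a a load a load load north load load a

S => K a   [S → K a]
K a => T T load a   [K → T T load]
T T load a => S load T load a   [T → S load]
S load T load a => K a load T load a   [S → K a]
K a load T load a => T T load a load T load a   [K → T T load]
T T load a load T load a => a T load a load T load a   [T → a]
a T load a load T load a => a a load a load T load a   [T → a]
a a load a load T load a => a a load a load S load load a   [T → S load]
a a load a load S load load a => a a load a load load north load load a   [S → load north]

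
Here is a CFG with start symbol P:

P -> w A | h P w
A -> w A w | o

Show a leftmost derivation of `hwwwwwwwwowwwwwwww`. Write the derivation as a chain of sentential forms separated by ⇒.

P ⇒ hPw   [P -> h P w]
hPw ⇒ hwAw   [P -> w A]
hwAw ⇒ hwwAww   [A -> w A w]
hwwAww ⇒ hwwwAwww   [A -> w A w]
hwwwAwww ⇒ hwwwwAwwww   [A -> w A w]
hwwwwAwwww ⇒ hwwwwwAwwwww   [A -> w A w]
hwwwwwAwwwww ⇒ hwwwwwwAwwwwww   [A -> w A w]
hwwwwwwAwwwwww ⇒ hwwwwwwwAwwwwwww   [A -> w A w]
hwwwwwwwAwwwwwww ⇒ hwwwwwwwwAwwwwwwww   [A -> w A w]
hwwwwwwwwAwwwwwwww ⇒ hwwwwwwwwowwwwwwww   [A -> o]

P ⇒ hPw ⇒ hwAw ⇒ hwwAww ⇒ hwwwAwww ⇒ hwwwwAwwww ⇒ hwwwwwAwwwww ⇒ hwwwwwwAwwwwww ⇒ hwwwwwwwAwwwwwww ⇒ hwwwwwwwwAwwwwwwww ⇒ hwwwwwwwwowwwwwwww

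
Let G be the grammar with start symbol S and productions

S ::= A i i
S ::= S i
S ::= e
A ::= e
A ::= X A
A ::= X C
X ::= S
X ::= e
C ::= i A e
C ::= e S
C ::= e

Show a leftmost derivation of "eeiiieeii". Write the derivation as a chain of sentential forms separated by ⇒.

S⇒Aii⇒XAii⇒SAii⇒eAii⇒eXAii⇒eSAii⇒eSiAii⇒eAiiiAii⇒eeiiiAii⇒eeiiiXCii⇒eeiiieCii⇒eeiiieeii

S ⇒ Aii   [S ::= A i i]
Aii ⇒ XAii   [A ::= X A]
XAii ⇒ SAii   [X ::= S]
SAii ⇒ eAii   [S ::= e]
eAii ⇒ eXAii   [A ::= X A]
eXAii ⇒ eSAii   [X ::= S]
eSAii ⇒ eSiAii   [S ::= S i]
eSiAii ⇒ eAiiiAii   [S ::= A i i]
eAiiiAii ⇒ eeiiiAii   [A ::= e]
eeiiiAii ⇒ eeiiiXCii   [A ::= X C]
eeiiiXCii ⇒ eeiiieCii   [X ::= e]
eeiiieCii ⇒ eeiiieeii   [C ::= e]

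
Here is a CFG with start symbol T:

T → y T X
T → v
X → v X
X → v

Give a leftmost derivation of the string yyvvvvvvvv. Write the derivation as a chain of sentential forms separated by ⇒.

T ⇒ yTX   [T → y T X]
yTX ⇒ yyTXX   [T → y T X]
yyTXX ⇒ yyvXX   [T → v]
yyvXX ⇒ yyvvXX   [X → v X]
yyvvXX ⇒ yyvvvXX   [X → v X]
yyvvvXX ⇒ yyvvvvX   [X → v]
yyvvvvX ⇒ yyvvvvvX   [X → v X]
yyvvvvvX ⇒ yyvvvvvvX   [X → v X]
yyvvvvvvX ⇒ yyvvvvvvvX   [X → v X]
yyvvvvvvvX ⇒ yyvvvvvvvv   [X → v]

T ⇒ yTX ⇒ yyTXX ⇒ yyvXX ⇒ yyvvXX ⇒ yyvvvXX ⇒ yyvvvvX ⇒ yyvvvvvX ⇒ yyvvvvvvX ⇒ yyvvvvvvvX ⇒ yyvvvvvvvv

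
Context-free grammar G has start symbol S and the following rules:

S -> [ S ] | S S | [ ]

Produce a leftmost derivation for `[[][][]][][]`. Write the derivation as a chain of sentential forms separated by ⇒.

S⇒SS⇒SSS⇒[S]SS⇒[SS]SS⇒[SSS]SS⇒[[]SS]SS⇒[[][]S]SS⇒[[][][]]SS⇒[[][][]][]S⇒[[][][]][][]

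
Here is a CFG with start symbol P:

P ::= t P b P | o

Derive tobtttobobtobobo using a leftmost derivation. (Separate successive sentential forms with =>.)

P => tPbP   [P ::= t P b P]
tPbP => tobP   [P ::= o]
tobP => tobtPbP   [P ::= t P b P]
tobtPbP => tobttPbPbP   [P ::= t P b P]
tobttPbPbP => tobtttPbPbPbP   [P ::= t P b P]
tobtttPbPbPbP => tobtttobPbPbP   [P ::= o]
tobtttobPbPbP => tobtttobobPbP   [P ::= o]
tobtttobobPbP => tobtttobobtPbPbP   [P ::= t P b P]
tobtttobobtPbPbP => tobtttobobtobPbP   [P ::= o]
tobtttobobtobPbP => tobtttobobtobobP   [P ::= o]
tobtttobobtobobP => tobtttobobtobobo   [P ::= o]

P => tPbP => tobP => tobtPbP => tobttPbPbP => tobtttPbPbPbP => tobtttobPbPbP => tobtttobobPbP => tobtttobobtPbPbP => tobtttobobtobPbP => tobtttobobtobobP => tobtttobobtobobo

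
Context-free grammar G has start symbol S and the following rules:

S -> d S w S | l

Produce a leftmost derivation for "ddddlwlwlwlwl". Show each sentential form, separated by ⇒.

S ⇒ dSwS ⇒ ddSwSwS ⇒ dddSwSwSwS ⇒ ddddSwSwSwSwS ⇒ ddddlwSwSwSwS ⇒ ddddlwlwSwSwS ⇒ ddddlwlwlwSwS ⇒ ddddlwlwlwlwS ⇒ ddddlwlwlwlwl

S ⇒ dSwS   [S -> d S w S]
dSwS ⇒ ddSwSwS   [S -> d S w S]
ddSwSwS ⇒ dddSwSwSwS   [S -> d S w S]
dddSwSwSwS ⇒ ddddSwSwSwSwS   [S -> d S w S]
ddddSwSwSwSwS ⇒ ddddlwSwSwSwS   [S -> l]
ddddlwSwSwSwS ⇒ ddddlwlwSwSwS   [S -> l]
ddddlwlwSwSwS ⇒ ddddlwlwlwSwS   [S -> l]
ddddlwlwlwSwS ⇒ ddddlwlwlwlwS   [S -> l]
ddddlwlwlwlwS ⇒ ddddlwlwlwlwl   [S -> l]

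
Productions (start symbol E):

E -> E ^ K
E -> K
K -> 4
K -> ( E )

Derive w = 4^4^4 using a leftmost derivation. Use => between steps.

E => E^K   [E -> E ^ K]
E^K => E^K^K   [E -> E ^ K]
E^K^K => K^K^K   [E -> K]
K^K^K => 4^K^K   [K -> 4]
4^K^K => 4^4^K   [K -> 4]
4^4^K => 4^4^4   [K -> 4]

E=>E^K=>E^K^K=>K^K^K=>4^K^K=>4^4^K=>4^4^4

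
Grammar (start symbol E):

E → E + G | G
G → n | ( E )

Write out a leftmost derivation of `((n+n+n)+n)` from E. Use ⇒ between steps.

E⇒G⇒(E)⇒(E+G)⇒(G+G)⇒((E)+G)⇒((E+G)+G)⇒((E+G+G)+G)⇒((G+G+G)+G)⇒((n+G+G)+G)⇒((n+n+G)+G)⇒((n+n+n)+G)⇒((n+n+n)+n)

E ⇒ G   [E → G]
G ⇒ (E)   [G → ( E )]
(E) ⇒ (E+G)   [E → E + G]
(E+G) ⇒ (G+G)   [E → G]
(G+G) ⇒ ((E)+G)   [G → ( E )]
((E)+G) ⇒ ((E+G)+G)   [E → E + G]
((E+G)+G) ⇒ ((E+G+G)+G)   [E → E + G]
((E+G+G)+G) ⇒ ((G+G+G)+G)   [E → G]
((G+G+G)+G) ⇒ ((n+G+G)+G)   [G → n]
((n+G+G)+G) ⇒ ((n+n+G)+G)   [G → n]
((n+n+G)+G) ⇒ ((n+n+n)+G)   [G → n]
((n+n+n)+G) ⇒ ((n+n+n)+n)   [G → n]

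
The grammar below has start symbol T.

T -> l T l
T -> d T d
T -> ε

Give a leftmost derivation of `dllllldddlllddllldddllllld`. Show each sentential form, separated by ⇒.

T ⇒ dTd ⇒ dlTld ⇒ dllTlld ⇒ dlllTllld ⇒ dllllTlllld ⇒ dlllllTllllld ⇒ dllllldTdllllld ⇒ dlllllddTddllllld ⇒ dllllldddTdddllllld ⇒ dllllldddlTldddllllld ⇒ dllllldddllTlldddllllld ⇒ dllllldddlllTllldddllllld ⇒ dllllldddllldTdllldddllllld ⇒ dllllldddlllddllldddllllld

T ⇒ dTd   [T -> d T d]
dTd ⇒ dlTld   [T -> l T l]
dlTld ⇒ dllTlld   [T -> l T l]
dllTlld ⇒ dlllTllld   [T -> l T l]
dlllTllld ⇒ dllllTlllld   [T -> l T l]
dllllTlllld ⇒ dlllllTllllld   [T -> l T l]
dlllllTllllld ⇒ dllllldTdllllld   [T -> d T d]
dllllldTdllllld ⇒ dlllllddTddllllld   [T -> d T d]
dlllllddTddllllld ⇒ dllllldddTdddllllld   [T -> d T d]
dllllldddTdddllllld ⇒ dllllldddlTldddllllld   [T -> l T l]
dllllldddlTldddllllld ⇒ dllllldddllTlldddllllld   [T -> l T l]
dllllldddllTlldddllllld ⇒ dllllldddlllTllldddllllld   [T -> l T l]
dllllldddlllTllldddllllld ⇒ dllllldddllldTdllldddllllld   [T -> d T d]
dllllldddllldTdllldddllllld ⇒ dllllldddlllddllldddllllld   [T -> ε]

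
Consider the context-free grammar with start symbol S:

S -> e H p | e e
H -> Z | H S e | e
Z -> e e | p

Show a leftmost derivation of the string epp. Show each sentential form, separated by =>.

S=>eHp=>eZp=>epp

S => eHp   [S -> e H p]
eHp => eZp   [H -> Z]
eZp => epp   [Z -> p]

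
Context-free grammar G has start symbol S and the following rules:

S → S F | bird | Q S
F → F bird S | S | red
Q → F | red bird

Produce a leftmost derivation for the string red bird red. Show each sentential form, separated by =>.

S => S F   [S → S F]
S F => Q S F   [S → Q S]
Q S F => F S F   [Q → F]
F S F => red S F   [F → red]
red S F => red bird F   [S → bird]
red bird F => red bird red   [F → red]

S => S F => Q S F => F S F => red S F => red bird F => red bird red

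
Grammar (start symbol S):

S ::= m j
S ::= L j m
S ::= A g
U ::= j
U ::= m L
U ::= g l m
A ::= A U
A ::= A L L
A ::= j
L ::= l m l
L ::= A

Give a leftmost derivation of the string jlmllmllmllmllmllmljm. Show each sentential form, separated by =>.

S => Ljm => Ajm => ALLjm => ALLLLjm => ALLLLLLjm => jLLLLLLjm => jlmlLLLLLjm => jlmllmlLLLLjm => jlmllmllmlLLLjm => jlmllmllmllmlLLjm => jlmllmllmllmllmlLjm => jlmllmllmllmllmllmljm

S => Ljm   [S ::= L j m]
Ljm => Ajm   [L ::= A]
Ajm => ALLjm   [A ::= A L L]
ALLjm => ALLLLjm   [A ::= A L L]
ALLLLjm => ALLLLLLjm   [A ::= A L L]
ALLLLLLjm => jLLLLLLjm   [A ::= j]
jLLLLLLjm => jlmlLLLLLjm   [L ::= l m l]
jlmlLLLLLjm => jlmllmlLLLLjm   [L ::= l m l]
jlmllmlLLLLjm => jlmllmllmlLLLjm   [L ::= l m l]
jlmllmllmlLLLjm => jlmllmllmllmlLLjm   [L ::= l m l]
jlmllmllmllmlLLjm => jlmllmllmllmllmlLjm   [L ::= l m l]
jlmllmllmllmllmlLjm => jlmllmllmllmllmllmljm   [L ::= l m l]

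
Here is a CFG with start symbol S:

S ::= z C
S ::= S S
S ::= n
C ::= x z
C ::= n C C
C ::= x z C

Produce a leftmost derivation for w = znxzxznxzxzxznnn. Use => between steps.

S => SS => SSS => SSSS => zCSSS => znCCSSS => znxzCCSSS => znxzxzCCSSS => znxzxznCCCSSS => znxzxznxzCCSSS => znxzxznxzxzCSSS => znxzxznxzxzxzSSS => znxzxznxzxzxznSS => znxzxznxzxzxznnS => znxzxznxzxzxznnn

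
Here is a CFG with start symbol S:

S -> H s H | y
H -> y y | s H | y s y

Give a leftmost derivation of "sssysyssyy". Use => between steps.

S => HsH => sHsH => ssHsH => sssHsH => sssysysH => sssysyssH => sssysyssyy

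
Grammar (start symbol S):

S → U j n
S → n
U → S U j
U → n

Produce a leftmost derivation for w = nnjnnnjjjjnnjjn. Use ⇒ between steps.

S⇒Ujn⇒SUjjn⇒UjnUjjn⇒SUjjnUjjn⇒nUjjnUjjn⇒nSUjjjnUjjn⇒nUjnUjjjnUjjn⇒nnjnUjjjnUjjn⇒nnjnSUjjjjnUjjn⇒nnjnnUjjjjnUjjn⇒nnjnnnjjjjnUjjn⇒nnjnnnjjjjnnjjn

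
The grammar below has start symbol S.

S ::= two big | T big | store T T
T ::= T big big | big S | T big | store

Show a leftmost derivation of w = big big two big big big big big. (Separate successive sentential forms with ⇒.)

S ⇒ T big ⇒ big S big ⇒ big T big big ⇒ big T big big big big ⇒ big big S big big big big ⇒ big big two big big big big big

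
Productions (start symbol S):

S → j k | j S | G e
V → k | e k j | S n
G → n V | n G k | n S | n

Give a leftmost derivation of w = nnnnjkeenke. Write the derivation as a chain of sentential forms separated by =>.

S=>Ge=>nGke=>nnVke=>nnSnke=>nnGenke=>nnnSenke=>nnnGeenke=>nnnnSeenke=>nnnnjkeenke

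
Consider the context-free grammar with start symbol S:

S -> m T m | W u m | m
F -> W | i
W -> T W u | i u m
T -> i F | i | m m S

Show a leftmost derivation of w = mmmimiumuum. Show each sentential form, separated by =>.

S=>Wum=>TWuum=>mmSWuum=>mmmTmWuum=>mmmimWuum=>mmmimiumuum

S => Wum   [S -> W u m]
Wum => TWuum   [W -> T W u]
TWuum => mmSWuum   [T -> m m S]
mmSWuum => mmmTmWuum   [S -> m T m]
mmmTmWuum => mmmimWuum   [T -> i]
mmmimWuum => mmmimiumuum   [W -> i u m]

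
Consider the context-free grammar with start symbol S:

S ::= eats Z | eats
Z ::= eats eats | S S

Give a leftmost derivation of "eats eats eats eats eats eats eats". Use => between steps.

S => eats Z   [S ::= eats Z]
eats Z => eats S S   [Z ::= S S]
eats S S => eats eats Z S   [S ::= eats Z]
eats eats Z S => eats eats S S S   [Z ::= S S]
eats eats S S S => eats eats eats S S   [S ::= eats]
eats eats eats S S => eats eats eats eats S   [S ::= eats]
eats eats eats eats S => eats eats eats eats eats Z   [S ::= eats Z]
eats eats eats eats eats Z => eats eats eats eats eats eats eats   [Z ::= eats eats]

S => eats Z => eats S S => eats eats Z S => eats eats S S S => eats eats eats S S => eats eats eats eats S => eats eats eats eats eats Z => eats eats eats eats eats eats eats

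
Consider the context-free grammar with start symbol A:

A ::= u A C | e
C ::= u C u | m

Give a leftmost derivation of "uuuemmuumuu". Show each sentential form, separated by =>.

A => uAC   [A ::= u A C]
uAC => uuACC   [A ::= u A C]
uuACC => uuuACCC   [A ::= u A C]
uuuACCC => uuueCCC   [A ::= e]
uuueCCC => uuuemCC   [C ::= m]
uuuemCC => uuuemmC   [C ::= m]
uuuemmC => uuuemmuCu   [C ::= u C u]
uuuemmuCu => uuuemmuuCuu   [C ::= u C u]
uuuemmuuCuu => uuuemmuumuu   [C ::= m]

A => uAC => uuACC => uuuACCC => uuueCCC => uuuemCC => uuuemmC => uuuemmuCu => uuuemmuuCuu => uuuemmuumuu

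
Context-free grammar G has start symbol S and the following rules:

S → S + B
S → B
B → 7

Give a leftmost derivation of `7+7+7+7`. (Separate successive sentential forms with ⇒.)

S ⇒ S+B   [S → S + B]
S+B ⇒ S+B+B   [S → S + B]
S+B+B ⇒ S+B+B+B   [S → S + B]
S+B+B+B ⇒ B+B+B+B   [S → B]
B+B+B+B ⇒ 7+B+B+B   [B → 7]
7+B+B+B ⇒ 7+7+B+B   [B → 7]
7+7+B+B ⇒ 7+7+7+B   [B → 7]
7+7+7+B ⇒ 7+7+7+7   [B → 7]

S⇒S+B⇒S+B+B⇒S+B+B+B⇒B+B+B+B⇒7+B+B+B⇒7+7+B+B⇒7+7+7+B⇒7+7+7+7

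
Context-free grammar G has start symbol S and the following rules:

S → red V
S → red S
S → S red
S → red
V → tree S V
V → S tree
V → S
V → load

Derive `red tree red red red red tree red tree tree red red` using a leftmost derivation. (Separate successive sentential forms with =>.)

S => red V   [S → red V]
red V => red tree S V   [V → tree S V]
red tree S V => red tree red V V   [S → red V]
red tree red V V => red tree red S tree V   [V → S tree]
red tree red S tree V => red tree red S red tree V   [S → S red]
red tree red S red tree V => red tree red red V red tree V   [S → red V]
red tree red red V red tree V => red tree red red S tree red tree V   [V → S tree]
red tree red red S tree red tree V => red tree red red red V tree red tree V   [S → red V]
red tree red red red V tree red tree V => red tree red red red S tree red tree V   [V → S]
red tree red red red S tree red tree V => red tree red red red red tree red tree V   [S → red]
red tree red red red red tree red tree V => red tree red red red red tree red tree tree S V   [V → tree S V]
red tree red red red red tree red tree tree S V => red tree red red red red tree red tree tree red V   [S → red]
red tree red red red red tree red tree tree red V => red tree red red red red tree red tree tree red S   [V → S]
red tree red red red red tree red tree tree red S => red tree red red red red tree red tree tree red red   [S → red]

S => red V => red tree S V => red tree red V V => red tree red S tree V => red tree red S red tree V => red tree red red V red tree V => red tree red red S tree red tree V => red tree red red red V tree red tree V => red tree red red red S tree red tree V => red tree red red red red tree red tree V => red tree red red red red tree red tree tree S V => red tree red red red red tree red tree tree red V => red tree red red red red tree red tree tree red S => red tree red red red red tree red tree tree red red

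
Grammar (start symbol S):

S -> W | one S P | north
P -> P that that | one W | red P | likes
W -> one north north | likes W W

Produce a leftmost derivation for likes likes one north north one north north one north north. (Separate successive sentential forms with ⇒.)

S ⇒ W ⇒ likes W W ⇒ likes likes W W W ⇒ likes likes one north north W W ⇒ likes likes one north north one north north W ⇒ likes likes one north north one north north one north north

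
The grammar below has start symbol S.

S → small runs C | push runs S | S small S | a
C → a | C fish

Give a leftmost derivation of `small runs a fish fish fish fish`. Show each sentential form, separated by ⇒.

S ⇒ small runs C ⇒ small runs C fish ⇒ small runs C fish fish ⇒ small runs C fish fish fish ⇒ small runs C fish fish fish fish ⇒ small runs a fish fish fish fish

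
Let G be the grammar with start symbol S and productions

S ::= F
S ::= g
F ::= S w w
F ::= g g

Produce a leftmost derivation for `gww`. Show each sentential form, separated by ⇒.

S ⇒ F   [S ::= F]
F ⇒ Sww   [F ::= S w w]
Sww ⇒ gww   [S ::= g]

S⇒F⇒Sww⇒gww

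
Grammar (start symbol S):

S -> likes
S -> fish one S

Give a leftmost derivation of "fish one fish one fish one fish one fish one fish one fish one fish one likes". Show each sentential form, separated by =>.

S => fish one S => fish one fish one S => fish one fish one fish one S => fish one fish one fish one fish one S => fish one fish one fish one fish one fish one S => fish one fish one fish one fish one fish one fish one S => fish one fish one fish one fish one fish one fish one fish one S => fish one fish one fish one fish one fish one fish one fish one fish one S => fish one fish one fish one fish one fish one fish one fish one fish one likes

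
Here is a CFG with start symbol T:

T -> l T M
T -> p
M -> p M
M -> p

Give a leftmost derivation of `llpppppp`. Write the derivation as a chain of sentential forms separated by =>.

T=>lTM=>llTMM=>llpMM=>llppMM=>llpppMM=>llppppMM=>llpppppM=>llpppppp

T => lTM   [T -> l T M]
lTM => llTMM   [T -> l T M]
llTMM => llpMM   [T -> p]
llpMM => llppMM   [M -> p M]
llppMM => llpppMM   [M -> p M]
llpppMM => llppppMM   [M -> p M]
llppppMM => llpppppM   [M -> p]
llpppppM => llpppppp   [M -> p]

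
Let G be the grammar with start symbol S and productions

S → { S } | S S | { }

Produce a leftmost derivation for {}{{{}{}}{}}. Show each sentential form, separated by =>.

S => SS => {}S => {}{S} => {}{SS} => {}{{S}S} => {}{{SS}S} => {}{{{}S}S} => {}{{{}{}}S} => {}{{{}{}}{}}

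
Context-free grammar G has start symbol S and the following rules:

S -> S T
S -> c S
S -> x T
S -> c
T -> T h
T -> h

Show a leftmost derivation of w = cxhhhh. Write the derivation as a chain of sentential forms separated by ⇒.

S ⇒ cS   [S -> c S]
cS ⇒ cxT   [S -> x T]
cxT ⇒ cxTh   [T -> T h]
cxTh ⇒ cxThh   [T -> T h]
cxThh ⇒ cxThhh   [T -> T h]
cxThhh ⇒ cxhhhh   [T -> h]

S ⇒ cS ⇒ cxT ⇒ cxTh ⇒ cxThh ⇒ cxThhh ⇒ cxhhhh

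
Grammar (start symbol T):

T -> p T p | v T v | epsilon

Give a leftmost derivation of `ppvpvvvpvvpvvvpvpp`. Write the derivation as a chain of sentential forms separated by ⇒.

T ⇒ pTp   [T -> p T p]
pTp ⇒ ppTpp   [T -> p T p]
ppTpp ⇒ ppvTvpp   [T -> v T v]
ppvTvpp ⇒ ppvpTpvpp   [T -> p T p]
ppvpTpvpp ⇒ ppvpvTvpvpp   [T -> v T v]
ppvpvTvpvpp ⇒ ppvpvvTvvpvpp   [T -> v T v]
ppvpvvTvvpvpp ⇒ ppvpvvvTvvvpvpp   [T -> v T v]
ppvpvvvTvvvpvpp ⇒ ppvpvvvpTpvvvpvpp   [T -> p T p]
ppvpvvvpTpvvvpvpp ⇒ ppvpvvvpvTvpvvvpvpp   [T -> v T v]
ppvpvvvpvTvpvvvpvpp ⇒ ppvpvvvpvvpvvvpvpp   [T -> epsilon]

T ⇒ pTp ⇒ ppTpp ⇒ ppvTvpp ⇒ ppvpTpvpp ⇒ ppvpvTvpvpp ⇒ ppvpvvTvvpvpp ⇒ ppvpvvvTvvvpvpp ⇒ ppvpvvvpTpvvvpvpp ⇒ ppvpvvvpvTvpvvvpvpp ⇒ ppvpvvvpvvpvvvpvpp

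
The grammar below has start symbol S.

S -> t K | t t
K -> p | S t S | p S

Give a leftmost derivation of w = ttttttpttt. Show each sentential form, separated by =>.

S => tK   [S -> t K]
tK => tStS   [K -> S t S]
tStS => ttKtS   [S -> t K]
ttKtS => ttStStS   [K -> S t S]
ttStStS => tttttStS   [S -> t t]
tttttStS => ttttttKtS   [S -> t K]
ttttttKtS => ttttttptS   [K -> p]
ttttttptS => ttttttpttt   [S -> t t]

S => tK => tStS => ttKtS => ttStStS => tttttStS => ttttttKtS => ttttttptS => ttttttpttt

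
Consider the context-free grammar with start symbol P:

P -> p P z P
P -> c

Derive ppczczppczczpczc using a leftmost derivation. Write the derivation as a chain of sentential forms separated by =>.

P => pPzP => ppPzPzP => ppczPzP => ppczczP => ppczczpPzP => ppczczppPzPzP => ppczczppczPzP => ppczczppczczP => ppczczppczczpPzP => ppczczppczczpczP => ppczczppczczpczc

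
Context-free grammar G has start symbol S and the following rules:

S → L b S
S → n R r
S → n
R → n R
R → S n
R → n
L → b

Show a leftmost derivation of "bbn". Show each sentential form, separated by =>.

S => LbS   [S → L b S]
LbS => bbS   [L → b]
bbS => bbn   [S → n]

S => LbS => bbS => bbn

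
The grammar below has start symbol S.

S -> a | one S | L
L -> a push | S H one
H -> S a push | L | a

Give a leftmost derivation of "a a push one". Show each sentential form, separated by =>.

S => L => S H one => a H one => a L one => a a push one

S => L   [S -> L]
L => S H one   [L -> S H one]
S H one => a H one   [S -> a]
a H one => a L one   [H -> L]
a L one => a a push one   [L -> a push]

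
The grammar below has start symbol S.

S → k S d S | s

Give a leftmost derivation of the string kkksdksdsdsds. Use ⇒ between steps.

S⇒kSdS⇒kkSdSdS⇒kkkSdSdSdS⇒kkksdSdSdS⇒kkksdkSdSdSdS⇒kkksdksdSdSdS⇒kkksdksdsdSdS⇒kkksdksdsdsdS⇒kkksdksdsdsds

S ⇒ kSdS   [S → k S d S]
kSdS ⇒ kkSdSdS   [S → k S d S]
kkSdSdS ⇒ kkkSdSdSdS   [S → k S d S]
kkkSdSdSdS ⇒ kkksdSdSdS   [S → s]
kkksdSdSdS ⇒ kkksdkSdSdSdS   [S → k S d S]
kkksdkSdSdSdS ⇒ kkksdksdSdSdS   [S → s]
kkksdksdSdSdS ⇒ kkksdksdsdSdS   [S → s]
kkksdksdsdSdS ⇒ kkksdksdsdsdS   [S → s]
kkksdksdsdsdS ⇒ kkksdksdsdsds   [S → s]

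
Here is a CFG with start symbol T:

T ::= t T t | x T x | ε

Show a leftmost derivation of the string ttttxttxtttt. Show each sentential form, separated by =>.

T => tTt   [T ::= t T t]
tTt => ttTtt   [T ::= t T t]
ttTtt => tttTttt   [T ::= t T t]
tttTttt => ttttTtttt   [T ::= t T t]
ttttTtttt => ttttxTxtttt   [T ::= x T x]
ttttxTxtttt => ttttxtTtxtttt   [T ::= t T t]
ttttxtTtxtttt => ttttxttxtttt   [T ::= ε]

T => tTt => ttTtt => tttTttt => ttttTtttt => ttttxTxtttt => ttttxtTtxtttt => ttttxttxtttt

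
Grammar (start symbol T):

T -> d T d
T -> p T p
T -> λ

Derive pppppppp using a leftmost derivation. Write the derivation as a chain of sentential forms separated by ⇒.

T ⇒ pTp ⇒ ppTpp ⇒ pppTppp ⇒ ppppTpppp ⇒ pppppppp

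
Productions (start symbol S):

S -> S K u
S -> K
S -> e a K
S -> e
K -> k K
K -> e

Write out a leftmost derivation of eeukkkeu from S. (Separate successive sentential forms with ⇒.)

S ⇒ SKu   [S -> S K u]
SKu ⇒ SKuKu   [S -> S K u]
SKuKu ⇒ KKuKu   [S -> K]
KKuKu ⇒ eKuKu   [K -> e]
eKuKu ⇒ eeuKu   [K -> e]
eeuKu ⇒ eeukKu   [K -> k K]
eeukKu ⇒ eeukkKu   [K -> k K]
eeukkKu ⇒ eeukkkKu   [K -> k K]
eeukkkKu ⇒ eeukkkeu   [K -> e]

S⇒SKu⇒SKuKu⇒KKuKu⇒eKuKu⇒eeuKu⇒eeukKu⇒eeukkKu⇒eeukkkKu⇒eeukkkeu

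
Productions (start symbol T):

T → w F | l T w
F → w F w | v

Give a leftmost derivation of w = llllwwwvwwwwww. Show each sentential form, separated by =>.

T => lTw => llTww => lllTwww => llllTwwww => llllwFwwww => llllwwFwwwww => llllwwwFwwwwww => llllwwwvwwwwww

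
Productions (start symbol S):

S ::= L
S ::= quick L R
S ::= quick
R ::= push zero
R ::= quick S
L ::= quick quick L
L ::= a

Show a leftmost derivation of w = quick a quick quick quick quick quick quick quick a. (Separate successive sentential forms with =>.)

S => quick L R   [S ::= quick L R]
quick L R => quick a R   [L ::= a]
quick a R => quick a quick S   [R ::= quick S]
quick a quick S => quick a quick L   [S ::= L]
quick a quick L => quick a quick quick quick L   [L ::= quick quick L]
quick a quick quick quick L => quick a quick quick quick quick quick L   [L ::= quick quick L]
quick a quick quick quick quick quick L => quick a quick quick quick quick quick quick quick L   [L ::= quick quick L]
quick a quick quick quick quick quick quick quick L => quick a quick quick quick quick quick quick quick a   [L ::= a]

S => quick L R => quick a R => quick a quick S => quick a quick L => quick a quick quick quick L => quick a quick quick quick quick quick L => quick a quick quick quick quick quick quick quick L => quick a quick quick quick quick quick quick quick a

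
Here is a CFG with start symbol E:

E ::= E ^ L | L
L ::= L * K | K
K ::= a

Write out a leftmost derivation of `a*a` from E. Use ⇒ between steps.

E ⇒ L ⇒ L*K ⇒ K*K ⇒ a*K ⇒ a*a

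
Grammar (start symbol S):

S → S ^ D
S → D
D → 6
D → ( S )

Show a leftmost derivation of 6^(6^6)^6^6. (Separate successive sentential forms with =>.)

S => S^D => S^D^D => S^D^D^D => D^D^D^D => 6^D^D^D => 6^(S)^D^D => 6^(S^D)^D^D => 6^(D^D)^D^D => 6^(6^D)^D^D => 6^(6^6)^D^D => 6^(6^6)^6^D => 6^(6^6)^6^6

S => S^D   [S → S ^ D]
S^D => S^D^D   [S → S ^ D]
S^D^D => S^D^D^D   [S → S ^ D]
S^D^D^D => D^D^D^D   [S → D]
D^D^D^D => 6^D^D^D   [D → 6]
6^D^D^D => 6^(S)^D^D   [D → ( S )]
6^(S)^D^D => 6^(S^D)^D^D   [S → S ^ D]
6^(S^D)^D^D => 6^(D^D)^D^D   [S → D]
6^(D^D)^D^D => 6^(6^D)^D^D   [D → 6]
6^(6^D)^D^D => 6^(6^6)^D^D   [D → 6]
6^(6^6)^D^D => 6^(6^6)^6^D   [D → 6]
6^(6^6)^6^D => 6^(6^6)^6^6   [D → 6]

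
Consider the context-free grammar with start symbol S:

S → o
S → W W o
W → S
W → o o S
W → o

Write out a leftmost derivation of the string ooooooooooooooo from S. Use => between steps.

S => WWo   [S → W W o]
WWo => oWo   [W → o]
oWo => oooSo   [W → o o S]
oooSo => oooWWoo   [S → W W o]
oooWWoo => oooooSWoo   [W → o o S]
oooooSWoo => oooooWWoWoo   [S → W W o]
oooooWWoWoo => oooooooSWoWoo   [W → o o S]
oooooooSWoWoo => oooooooWWoWoWoo   [S → W W o]
oooooooWWoWoWoo => oooooooSWoWoWoo   [W → S]
oooooooSWoWoWoo => ooooooooWoWoWoo   [S → o]
ooooooooWoWoWoo => ooooooooSoWoWoo   [W → S]
ooooooooSoWoWoo => ooooooooooWoWoo   [S → o]
ooooooooooWoWoo => ooooooooooooWoo   [W → o]
ooooooooooooWoo => ooooooooooooooo   [W → o]

S=>WWo=>oWo=>oooSo=>oooWWoo=>oooooSWoo=>oooooWWoWoo=>oooooooSWoWoo=>oooooooWWoWoWoo=>oooooooSWoWoWoo=>ooooooooWoWoWoo=>ooooooooSoWoWoo=>ooooooooooWoWoo=>ooooooooooooWoo=>ooooooooooooooo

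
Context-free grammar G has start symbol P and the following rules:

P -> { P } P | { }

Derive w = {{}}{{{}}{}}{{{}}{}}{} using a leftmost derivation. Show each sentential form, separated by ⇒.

P ⇒ {P}P   [P -> { P } P]
{P}P ⇒ {{}}P   [P -> { }]
{{}}P ⇒ {{}}{P}P   [P -> { P } P]
{{}}{P}P ⇒ {{}}{{P}P}P   [P -> { P } P]
{{}}{{P}P}P ⇒ {{}}{{{}}P}P   [P -> { }]
{{}}{{{}}P}P ⇒ {{}}{{{}}{}}P   [P -> { }]
{{}}{{{}}{}}P ⇒ {{}}{{{}}{}}{P}P   [P -> { P } P]
{{}}{{{}}{}}{P}P ⇒ {{}}{{{}}{}}{{P}P}P   [P -> { P } P]
{{}}{{{}}{}}{{P}P}P ⇒ {{}}{{{}}{}}{{{}}P}P   [P -> { }]
{{}}{{{}}{}}{{{}}P}P ⇒ {{}}{{{}}{}}{{{}}{}}P   [P -> { }]
{{}}{{{}}{}}{{{}}{}}P ⇒ {{}}{{{}}{}}{{{}}{}}{}   [P -> { }]

P ⇒ {P}P ⇒ {{}}P ⇒ {{}}{P}P ⇒ {{}}{{P}P}P ⇒ {{}}{{{}}P}P ⇒ {{}}{{{}}{}}P ⇒ {{}}{{{}}{}}{P}P ⇒ {{}}{{{}}{}}{{P}P}P ⇒ {{}}{{{}}{}}{{{}}P}P ⇒ {{}}{{{}}{}}{{{}}{}}P ⇒ {{}}{{{}}{}}{{{}}{}}{}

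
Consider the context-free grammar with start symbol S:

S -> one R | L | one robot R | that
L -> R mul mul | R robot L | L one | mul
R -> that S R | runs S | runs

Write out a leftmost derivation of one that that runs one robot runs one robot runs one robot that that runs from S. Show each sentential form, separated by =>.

S => one R => one that S R => one that that R => one that that runs S => one that that runs one robot R => one that that runs one robot runs S => one that that runs one robot runs one robot R => one that that runs one robot runs one robot runs S => one that that runs one robot runs one robot runs one robot R => one that that runs one robot runs one robot runs one robot that S R => one that that runs one robot runs one robot runs one robot that that R => one that that runs one robot runs one robot runs one robot that that runs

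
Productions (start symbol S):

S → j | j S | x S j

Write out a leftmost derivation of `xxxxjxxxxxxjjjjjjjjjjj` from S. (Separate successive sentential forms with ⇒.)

S ⇒ xSj   [S → x S j]
xSj ⇒ xxSjj   [S → x S j]
xxSjj ⇒ xxxSjjj   [S → x S j]
xxxSjjj ⇒ xxxxSjjjj   [S → x S j]
xxxxSjjjj ⇒ xxxxjSjjjj   [S → j S]
xxxxjSjjjj ⇒ xxxxjxSjjjjj   [S → x S j]
xxxxjxSjjjjj ⇒ xxxxjxxSjjjjjj   [S → x S j]
xxxxjxxSjjjjjj ⇒ xxxxjxxxSjjjjjjj   [S → x S j]
xxxxjxxxSjjjjjjj ⇒ xxxxjxxxxSjjjjjjjj   [S → x S j]
xxxxjxxxxSjjjjjjjj ⇒ xxxxjxxxxxSjjjjjjjjj   [S → x S j]
xxxxjxxxxxSjjjjjjjjj ⇒ xxxxjxxxxxxSjjjjjjjjjj   [S → x S j]
xxxxjxxxxxxSjjjjjjjjjj ⇒ xxxxjxxxxxxjjjjjjjjjjj   [S → j]

S ⇒ xSj ⇒ xxSjj ⇒ xxxSjjj ⇒ xxxxSjjjj ⇒ xxxxjSjjjj ⇒ xxxxjxSjjjjj ⇒ xxxxjxxSjjjjjj ⇒ xxxxjxxxSjjjjjjj ⇒ xxxxjxxxxSjjjjjjjj ⇒ xxxxjxxxxxSjjjjjjjjj ⇒ xxxxjxxxxxxSjjjjjjjjjj ⇒ xxxxjxxxxxxjjjjjjjjjjj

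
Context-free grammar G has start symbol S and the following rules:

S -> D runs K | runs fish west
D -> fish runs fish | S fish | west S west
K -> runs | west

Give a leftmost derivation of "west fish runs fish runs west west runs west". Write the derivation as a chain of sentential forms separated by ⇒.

S ⇒ D runs K   [S -> D runs K]
D runs K ⇒ west S west runs K   [D -> west S west]
west S west runs K ⇒ west D runs K west runs K   [S -> D runs K]
west D runs K west runs K ⇒ west fish runs fish runs K west runs K   [D -> fish runs fish]
west fish runs fish runs K west runs K ⇒ west fish runs fish runs west west runs K   [K -> west]
west fish runs fish runs west west runs K ⇒ west fish runs fish runs west west runs west   [K -> west]

S ⇒ D runs K ⇒ west S west runs K ⇒ west D runs K west runs K ⇒ west fish runs fish runs K west runs K ⇒ west fish runs fish runs west west runs K ⇒ west fish runs fish runs west west runs west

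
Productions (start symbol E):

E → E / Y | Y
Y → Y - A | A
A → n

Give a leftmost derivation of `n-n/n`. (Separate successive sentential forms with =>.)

E => E/Y => Y/Y => Y-A/Y => A-A/Y => n-A/Y => n-n/Y => n-n/A => n-n/n

E => E/Y   [E → E / Y]
E/Y => Y/Y   [E → Y]
Y/Y => Y-A/Y   [Y → Y - A]
Y-A/Y => A-A/Y   [Y → A]
A-A/Y => n-A/Y   [A → n]
n-A/Y => n-n/Y   [A → n]
n-n/Y => n-n/A   [Y → A]
n-n/A => n-n/n   [A → n]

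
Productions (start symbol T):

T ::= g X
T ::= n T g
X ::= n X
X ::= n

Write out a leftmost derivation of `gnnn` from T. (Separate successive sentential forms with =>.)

T => gX   [T ::= g X]
gX => gnX   [X ::= n X]
gnX => gnnX   [X ::= n X]
gnnX => gnnn   [X ::= n]

T => gX => gnX => gnnX => gnnn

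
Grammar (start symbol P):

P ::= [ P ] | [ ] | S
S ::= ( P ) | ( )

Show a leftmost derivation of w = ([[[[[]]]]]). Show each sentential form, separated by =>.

P => S => (P) => ([P]) => ([[P]]) => ([[[P]]]) => ([[[[P]]]]) => ([[[[[]]]]])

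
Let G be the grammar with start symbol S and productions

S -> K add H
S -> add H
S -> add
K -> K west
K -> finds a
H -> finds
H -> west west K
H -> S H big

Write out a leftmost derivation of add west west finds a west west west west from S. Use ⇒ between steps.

S ⇒ add H   [S -> add H]
add H ⇒ add west west K   [H -> west west K]
add west west K ⇒ add west west K west   [K -> K west]
add west west K west ⇒ add west west K west west   [K -> K west]
add west west K west west ⇒ add west west K west west west   [K -> K west]
add west west K west west west ⇒ add west west K west west west west   [K -> K west]
add west west K west west west west ⇒ add west west finds a west west west west   [K -> finds a]

S ⇒ add H ⇒ add west west K ⇒ add west west K west ⇒ add west west K west west ⇒ add west west K west west west ⇒ add west west K west west west west ⇒ add west west finds a west west west west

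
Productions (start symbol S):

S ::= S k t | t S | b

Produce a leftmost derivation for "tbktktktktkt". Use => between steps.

S => Skt   [S ::= S k t]
Skt => Sktkt   [S ::= S k t]
Sktkt => Sktktkt   [S ::= S k t]
Sktktkt => tSktktkt   [S ::= t S]
tSktktkt => tSktktktkt   [S ::= S k t]
tSktktktkt => tSktktktktkt   [S ::= S k t]
tSktktktktkt => tbktktktktkt   [S ::= b]

S => Skt => Sktkt => Sktktkt => tSktktkt => tSktktktkt => tSktktktktkt => tbktktktktkt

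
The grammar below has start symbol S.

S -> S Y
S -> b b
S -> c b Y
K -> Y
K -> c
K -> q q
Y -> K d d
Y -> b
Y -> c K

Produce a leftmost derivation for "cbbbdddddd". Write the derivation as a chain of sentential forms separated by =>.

S=>SY=>cbYY=>cbbY=>cbbKdd=>cbbYdd=>cbbKdddd=>cbbYdddd=>cbbKdddddd=>cbbYdddddd=>cbbbdddddd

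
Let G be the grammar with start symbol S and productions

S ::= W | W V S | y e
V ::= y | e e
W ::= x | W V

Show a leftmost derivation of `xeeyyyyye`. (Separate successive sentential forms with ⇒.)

S ⇒ WVS ⇒ WVVS ⇒ WVVVS ⇒ WVVVVS ⇒ WVVVVVS ⇒ xVVVVVS ⇒ xeeVVVVS ⇒ xeeyVVVS ⇒ xeeyyVVS ⇒ xeeyyyVS ⇒ xeeyyyyS ⇒ xeeyyyyye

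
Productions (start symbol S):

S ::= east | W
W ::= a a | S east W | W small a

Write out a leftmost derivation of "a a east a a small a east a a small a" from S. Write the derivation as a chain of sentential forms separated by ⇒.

S ⇒ W ⇒ W small a ⇒ S east W small a ⇒ W east W small a ⇒ W small a east W small a ⇒ S east W small a east W small a ⇒ W east W small a east W small a ⇒ a a east W small a east W small a ⇒ a a east a a small a east W small a ⇒ a a east a a small a east a a small a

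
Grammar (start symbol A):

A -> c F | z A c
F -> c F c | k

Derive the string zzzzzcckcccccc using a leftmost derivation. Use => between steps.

A => zAc => zzAcc => zzzAccc => zzzzAcccc => zzzzzAccccc => zzzzzcFccccc => zzzzzccFcccccc => zzzzzcckcccccc

A => zAc   [A -> z A c]
zAc => zzAcc   [A -> z A c]
zzAcc => zzzAccc   [A -> z A c]
zzzAccc => zzzzAcccc   [A -> z A c]
zzzzAcccc => zzzzzAccccc   [A -> z A c]
zzzzzAccccc => zzzzzcFccccc   [A -> c F]
zzzzzcFccccc => zzzzzccFcccccc   [F -> c F c]
zzzzzccFcccccc => zzzzzcckcccccc   [F -> k]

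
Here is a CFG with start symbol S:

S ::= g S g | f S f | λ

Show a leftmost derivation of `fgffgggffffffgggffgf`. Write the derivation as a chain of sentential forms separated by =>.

S => fSf   [S ::= f S f]
fSf => fgSgf   [S ::= g S g]
fgSgf => fgfSfgf   [S ::= f S f]
fgfSfgf => fgffSffgf   [S ::= f S f]
fgffSffgf => fgffgSgffgf   [S ::= g S g]
fgffgSgffgf => fgffggSggffgf   [S ::= g S g]
fgffggSggffgf => fgffgggSgggffgf   [S ::= g S g]
fgffgggSgggffgf => fgffgggfSfgggffgf   [S ::= f S f]
fgffgggfSfgggffgf => fgffgggffSffgggffgf   [S ::= f S f]
fgffgggffSffgggffgf => fgffgggfffSfffgggffgf   [S ::= f S f]
fgffgggfffSfffgggffgf => fgffgggffffffgggffgf   [S ::= λ]

S => fSf => fgSgf => fgfSfgf => fgffSffgf => fgffgSgffgf => fgffggSggffgf => fgffgggSgggffgf => fgffgggfSfgggffgf => fgffgggffSffgggffgf => fgffgggfffSfffgggffgf => fgffgggffffffgggffgf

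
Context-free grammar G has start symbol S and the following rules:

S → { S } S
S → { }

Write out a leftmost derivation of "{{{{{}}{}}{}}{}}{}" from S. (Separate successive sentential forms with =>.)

S=>{S}S=>{{S}S}S=>{{{S}S}S}S=>{{{{S}S}S}S}S=>{{{{{}}S}S}S}S=>{{{{{}}{}}S}S}S=>{{{{{}}{}}{}}S}S=>{{{{{}}{}}{}}{}}S=>{{{{{}}{}}{}}{}}{}

S => {S}S   [S → { S } S]
{S}S => {{S}S}S   [S → { S } S]
{{S}S}S => {{{S}S}S}S   [S → { S } S]
{{{S}S}S}S => {{{{S}S}S}S}S   [S → { S } S]
{{{{S}S}S}S}S => {{{{{}}S}S}S}S   [S → { }]
{{{{{}}S}S}S}S => {{{{{}}{}}S}S}S   [S → { }]
{{{{{}}{}}S}S}S => {{{{{}}{}}{}}S}S   [S → { }]
{{{{{}}{}}{}}S}S => {{{{{}}{}}{}}{}}S   [S → { }]
{{{{{}}{}}{}}{}}S => {{{{{}}{}}{}}{}}{}   [S → { }]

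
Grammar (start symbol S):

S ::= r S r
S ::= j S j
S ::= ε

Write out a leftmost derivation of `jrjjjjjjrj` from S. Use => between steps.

S=>jSj=>jrSrj=>jrjSjrj=>jrjjSjjrj=>jrjjjSjjjrj=>jrjjjjjjrj

S => jSj   [S ::= j S j]
jSj => jrSrj   [S ::= r S r]
jrSrj => jrjSjrj   [S ::= j S j]
jrjSjrj => jrjjSjjrj   [S ::= j S j]
jrjjSjjrj => jrjjjSjjjrj   [S ::= j S j]
jrjjjSjjjrj => jrjjjjjjrj   [S ::= ε]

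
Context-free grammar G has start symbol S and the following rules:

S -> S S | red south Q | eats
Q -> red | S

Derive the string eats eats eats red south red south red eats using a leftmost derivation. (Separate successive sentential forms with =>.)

S => S S   [S -> S S]
S S => S S S   [S -> S S]
S S S => S S S S   [S -> S S]
S S S S => eats S S S   [S -> eats]
eats S S S => eats S S S S   [S -> S S]
eats S S S S => eats eats S S S   [S -> eats]
eats eats S S S => eats eats eats S S   [S -> eats]
eats eats eats S S => eats eats eats red south Q S   [S -> red south Q]
eats eats eats red south Q S => eats eats eats red south S S   [Q -> S]
eats eats eats red south S S => eats eats eats red south red south Q S   [S -> red south Q]
eats eats eats red south red south Q S => eats eats eats red south red south red S   [Q -> red]
eats eats eats red south red south red S => eats eats eats red south red south red eats   [S -> eats]

S => S S => S S S => S S S S => eats S S S => eats S S S S => eats eats S S S => eats eats eats S S => eats eats eats red south Q S => eats eats eats red south S S => eats eats eats red south red south Q S => eats eats eats red south red south red S => eats eats eats red south red south red eats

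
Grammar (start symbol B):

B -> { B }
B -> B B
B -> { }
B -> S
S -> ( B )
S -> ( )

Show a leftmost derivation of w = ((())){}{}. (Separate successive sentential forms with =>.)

B => BB => BBB => SBB => (B)BB => (S)BB => ((B))BB => ((S))BB => ((()))BB => ((())){}B => ((())){}{}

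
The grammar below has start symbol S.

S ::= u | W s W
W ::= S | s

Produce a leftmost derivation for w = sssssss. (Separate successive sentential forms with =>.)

S => WsW   [S ::= W s W]
WsW => SsW   [W ::= S]
SsW => WsWsW   [S ::= W s W]
WsWsW => ssWsW   [W ::= s]
ssWsW => ssssW   [W ::= s]
ssssW => ssssS   [W ::= S]
ssssS => ssssWsW   [S ::= W s W]
ssssWsW => ssssssW   [W ::= s]
ssssssW => sssssss   [W ::= s]

S=>WsW=>SsW=>WsWsW=>ssWsW=>ssssW=>ssssS=>ssssWsW=>ssssssW=>sssssss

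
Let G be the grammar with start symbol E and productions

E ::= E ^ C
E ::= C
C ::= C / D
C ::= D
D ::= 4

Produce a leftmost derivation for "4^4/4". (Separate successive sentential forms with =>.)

E => E^C   [E ::= E ^ C]
E^C => C^C   [E ::= C]
C^C => D^C   [C ::= D]
D^C => 4^C   [D ::= 4]
4^C => 4^C/D   [C ::= C / D]
4^C/D => 4^D/D   [C ::= D]
4^D/D => 4^4/D   [D ::= 4]
4^4/D => 4^4/4   [D ::= 4]

E => E^C => C^C => D^C => 4^C => 4^C/D => 4^D/D => 4^4/D => 4^4/4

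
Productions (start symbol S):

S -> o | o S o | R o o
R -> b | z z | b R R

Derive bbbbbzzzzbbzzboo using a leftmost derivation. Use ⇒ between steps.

S⇒Roo⇒bRRoo⇒bbRRRoo⇒bbbRRRRoo⇒bbbbRRRRRoo⇒bbbbbRRRRRRoo⇒bbbbbzzRRRRRoo⇒bbbbbzzzzRRRRoo⇒bbbbbzzzzbRRRoo⇒bbbbbzzzzbbRRoo⇒bbbbbzzzzbbzzRoo⇒bbbbbzzzzbbzzboo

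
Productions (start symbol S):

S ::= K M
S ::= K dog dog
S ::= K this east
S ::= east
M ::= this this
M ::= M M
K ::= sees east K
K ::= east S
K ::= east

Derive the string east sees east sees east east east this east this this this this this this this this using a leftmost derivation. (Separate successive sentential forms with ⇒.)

S ⇒ K M ⇒ east S M ⇒ east K this east M ⇒ east sees east K this east M ⇒ east sees east sees east K this east M ⇒ east sees east sees east east S this east M ⇒ east sees east sees east east east this east M ⇒ east sees east sees east east east this east M M ⇒ east sees east sees east east east this east this this M ⇒ east sees east sees east east east this east this this M M ⇒ east sees east sees east east east this east this this M M M ⇒ east sees east sees east east east this east this this this this M M ⇒ east sees east sees east east east this east this this this this this this M ⇒ east sees east sees east east east this east this this this this this this this this

S ⇒ K M   [S ::= K M]
K M ⇒ east S M   [K ::= east S]
east S M ⇒ east K this east M   [S ::= K this east]
east K this east M ⇒ east sees east K this east M   [K ::= sees east K]
east sees east K this east M ⇒ east sees east sees east K this east M   [K ::= sees east K]
east sees east sees east K this east M ⇒ east sees east sees east east S this east M   [K ::= east S]
east sees east sees east east S this east M ⇒ east sees east sees east east east this east M   [S ::= east]
east sees east sees east east east this east M ⇒ east sees east sees east east east this east M M   [M ::= M M]
east sees east sees east east east this east M M ⇒ east sees east sees east east east this east this this M   [M ::= this this]
east sees east sees east east east this east this this M ⇒ east sees east sees east east east this east this this M M   [M ::= M M]
east sees east sees east east east this east this this M M ⇒ east sees east sees east east east this east this this M M M   [M ::= M M]
east sees east sees east east east this east this this M M M ⇒ east sees east sees east east east this east this this this this M M   [M ::= this this]
east sees east sees east east east this east this this this this M M ⇒ east sees east sees east east east this east this this this this this this M   [M ::= this this]
east sees east sees east east east this east this this this this this this M ⇒ east sees east sees east east east this east this this this this this this this this   [M ::= this this]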